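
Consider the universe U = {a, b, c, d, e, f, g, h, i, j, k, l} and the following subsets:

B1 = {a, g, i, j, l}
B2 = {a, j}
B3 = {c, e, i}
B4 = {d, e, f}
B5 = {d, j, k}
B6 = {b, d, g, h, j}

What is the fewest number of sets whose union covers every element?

B1, B3, B4, B5, B6 together cover {a, b, c, d, e, f, g, h, i, j, k, l} — every element.
No 4 of the 6 sets cover everything (all 15 size-4 selections fall short), so 5 is minimum.

5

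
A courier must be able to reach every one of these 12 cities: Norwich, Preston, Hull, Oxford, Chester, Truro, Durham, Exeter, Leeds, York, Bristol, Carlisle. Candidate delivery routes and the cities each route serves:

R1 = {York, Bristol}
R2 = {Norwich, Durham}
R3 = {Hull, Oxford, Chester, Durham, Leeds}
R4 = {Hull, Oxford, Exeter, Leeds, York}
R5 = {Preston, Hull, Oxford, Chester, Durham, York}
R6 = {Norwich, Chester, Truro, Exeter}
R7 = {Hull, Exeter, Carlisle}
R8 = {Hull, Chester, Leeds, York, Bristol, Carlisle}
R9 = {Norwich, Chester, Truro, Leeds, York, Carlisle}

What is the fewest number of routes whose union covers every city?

3

R5, R6, R8 together cover {Norwich, Preston, Hull, Oxford, Chester, Truro, Durham, Exeter, Leeds, York, Bristol, Carlisle} — every city.
No 2 of the 9 routes cover everything (all 36 pairs fall short), so 3 is minimum.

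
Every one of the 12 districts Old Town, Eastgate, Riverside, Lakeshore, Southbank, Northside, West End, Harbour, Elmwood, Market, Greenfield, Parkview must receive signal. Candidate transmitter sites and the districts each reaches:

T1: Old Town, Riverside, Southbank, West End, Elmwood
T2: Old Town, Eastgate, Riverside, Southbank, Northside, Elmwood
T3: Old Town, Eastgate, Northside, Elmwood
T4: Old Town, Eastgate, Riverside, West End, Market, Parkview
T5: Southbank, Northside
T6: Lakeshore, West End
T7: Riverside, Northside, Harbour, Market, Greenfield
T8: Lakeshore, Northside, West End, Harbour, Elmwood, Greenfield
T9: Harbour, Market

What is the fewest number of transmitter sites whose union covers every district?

3

T1, T4, T8 together cover {Old Town, Eastgate, Riverside, Lakeshore, Southbank, Northside, West End, Harbour, Elmwood, Market, Greenfield, Parkview} — every district.
No 2 of the 9 transmitter sites cover everything (all 36 pairs fall short), so 3 is minimum.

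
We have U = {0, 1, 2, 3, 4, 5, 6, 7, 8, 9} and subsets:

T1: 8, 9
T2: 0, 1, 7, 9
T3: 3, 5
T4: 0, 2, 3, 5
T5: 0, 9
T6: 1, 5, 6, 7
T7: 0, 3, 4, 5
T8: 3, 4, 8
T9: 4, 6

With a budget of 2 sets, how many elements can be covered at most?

Choosing T2, T4 covers {0, 1, 2, 3, 5, 7, 9} — 7 elements.
No choice of 2 sets does better; here 4, 6, 8 are left uncovered.

7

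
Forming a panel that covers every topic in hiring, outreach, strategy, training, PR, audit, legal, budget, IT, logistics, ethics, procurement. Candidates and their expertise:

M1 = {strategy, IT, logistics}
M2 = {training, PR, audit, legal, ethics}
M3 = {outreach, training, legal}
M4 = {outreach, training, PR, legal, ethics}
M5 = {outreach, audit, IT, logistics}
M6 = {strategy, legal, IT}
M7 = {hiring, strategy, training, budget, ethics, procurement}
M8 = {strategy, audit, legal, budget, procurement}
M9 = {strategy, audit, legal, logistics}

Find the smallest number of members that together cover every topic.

3

M2, M5, M7 together cover {hiring, outreach, strategy, training, PR, audit, legal, budget, IT, logistics, ethics, procurement} — every topic.
No 2 of the 9 members cover everything (all 36 pairs fall short), so 3 is minimum.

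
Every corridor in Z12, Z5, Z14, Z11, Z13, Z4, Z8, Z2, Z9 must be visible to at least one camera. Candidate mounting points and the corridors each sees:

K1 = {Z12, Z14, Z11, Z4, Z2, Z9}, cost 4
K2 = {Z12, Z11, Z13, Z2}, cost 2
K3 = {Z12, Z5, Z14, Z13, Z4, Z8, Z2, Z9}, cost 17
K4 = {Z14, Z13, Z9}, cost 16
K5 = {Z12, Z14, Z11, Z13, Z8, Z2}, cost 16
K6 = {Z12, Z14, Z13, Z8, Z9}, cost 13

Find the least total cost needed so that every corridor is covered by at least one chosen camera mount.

19

K2, K3 cover every corridor at cost 2 + 17 = 19.
Any cover uses at least 2 camera mounts; among all covering selections none totals below 19.
Greedy by coverage-per-cost would pick K2, K1, K3 for 23 — worse than the optimum 19.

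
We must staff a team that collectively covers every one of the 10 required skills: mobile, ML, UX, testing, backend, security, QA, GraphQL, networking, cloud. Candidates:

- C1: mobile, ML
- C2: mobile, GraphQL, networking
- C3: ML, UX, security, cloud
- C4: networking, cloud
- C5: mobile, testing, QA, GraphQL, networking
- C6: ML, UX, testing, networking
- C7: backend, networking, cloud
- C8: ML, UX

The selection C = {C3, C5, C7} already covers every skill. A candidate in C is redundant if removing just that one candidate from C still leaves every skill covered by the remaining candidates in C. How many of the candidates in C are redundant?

0

Drop C3: ML, UX, security uncovered — not redundant.
Drop C5: mobile, testing, QA, GraphQL uncovered — not redundant.
Drop C7: backend uncovered — not redundant.
None of the candidates in C is redundant.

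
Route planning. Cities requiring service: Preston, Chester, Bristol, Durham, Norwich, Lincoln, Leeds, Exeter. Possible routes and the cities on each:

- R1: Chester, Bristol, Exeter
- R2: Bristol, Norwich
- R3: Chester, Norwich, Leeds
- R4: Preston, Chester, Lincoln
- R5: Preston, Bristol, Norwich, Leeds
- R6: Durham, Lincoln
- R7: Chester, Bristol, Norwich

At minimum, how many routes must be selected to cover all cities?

3

R1, R5, R6 together cover {Preston, Chester, Bristol, Durham, Norwich, Lincoln, Leeds, Exeter} — every city.
No 2 of the 7 routes cover everything (all 21 pairs fall short), so 3 is minimum.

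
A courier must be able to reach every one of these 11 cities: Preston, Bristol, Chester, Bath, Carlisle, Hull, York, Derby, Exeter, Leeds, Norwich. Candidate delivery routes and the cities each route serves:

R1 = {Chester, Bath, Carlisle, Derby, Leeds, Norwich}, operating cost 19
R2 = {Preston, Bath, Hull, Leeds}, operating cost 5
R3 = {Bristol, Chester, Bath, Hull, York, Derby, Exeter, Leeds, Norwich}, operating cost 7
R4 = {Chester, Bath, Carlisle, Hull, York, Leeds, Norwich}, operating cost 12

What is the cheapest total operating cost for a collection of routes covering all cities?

24

R2, R3, R4 cover every city at operating cost 5 + 7 + 12 = 24.
Any cover uses at least 3 routes; among all covering selections none totals below 24.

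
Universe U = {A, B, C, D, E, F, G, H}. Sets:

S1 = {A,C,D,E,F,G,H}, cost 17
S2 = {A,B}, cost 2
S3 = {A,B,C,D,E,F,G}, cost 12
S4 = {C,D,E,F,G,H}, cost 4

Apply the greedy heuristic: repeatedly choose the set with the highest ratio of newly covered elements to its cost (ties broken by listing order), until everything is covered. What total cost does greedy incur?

6

Pick 1: S4 adds 6 new (C, D, E, F, G, H) at cost 4 (ratio 6/4).
Pick 2: S2 adds 2 new (A, B) at cost 2 (ratio 2/2).
Greedy total cost: 4 + 2 = 6.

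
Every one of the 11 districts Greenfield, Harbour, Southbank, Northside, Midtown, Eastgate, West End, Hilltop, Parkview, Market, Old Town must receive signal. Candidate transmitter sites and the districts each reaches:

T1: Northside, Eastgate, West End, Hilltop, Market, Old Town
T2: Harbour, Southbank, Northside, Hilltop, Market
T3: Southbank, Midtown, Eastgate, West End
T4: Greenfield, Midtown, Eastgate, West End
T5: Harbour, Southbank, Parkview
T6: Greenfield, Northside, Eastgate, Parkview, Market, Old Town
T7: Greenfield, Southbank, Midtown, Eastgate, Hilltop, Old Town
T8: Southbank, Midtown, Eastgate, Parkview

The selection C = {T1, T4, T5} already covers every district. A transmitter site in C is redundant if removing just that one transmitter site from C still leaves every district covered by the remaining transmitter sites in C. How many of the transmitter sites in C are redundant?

Drop T1: Northside, Hilltop, Market, Old Town uncovered — not redundant.
Drop T4: Greenfield, Midtown uncovered — not redundant.
Drop T5: Harbour, Southbank, Parkview uncovered — not redundant.
None of the transmitter sites in C is redundant.

0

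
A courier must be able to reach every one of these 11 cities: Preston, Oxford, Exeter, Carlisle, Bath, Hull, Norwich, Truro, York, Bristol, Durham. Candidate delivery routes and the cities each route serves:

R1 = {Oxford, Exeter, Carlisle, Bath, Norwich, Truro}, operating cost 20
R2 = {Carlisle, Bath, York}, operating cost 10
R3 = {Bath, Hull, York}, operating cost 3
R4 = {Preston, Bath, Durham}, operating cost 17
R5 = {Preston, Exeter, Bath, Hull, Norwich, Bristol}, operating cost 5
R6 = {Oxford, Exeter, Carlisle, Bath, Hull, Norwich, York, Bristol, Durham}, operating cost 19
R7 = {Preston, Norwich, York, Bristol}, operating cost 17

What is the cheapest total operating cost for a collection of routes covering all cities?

R1, R5, R6 cover every city at operating cost 20 + 5 + 19 = 44.
Any cover uses at least 3 routes; among all covering selections none totals below 44.
Greedy by coverage-per-operating cost would pick R5, R3, R6, R1 for 47 — worse than the optimum 44.

44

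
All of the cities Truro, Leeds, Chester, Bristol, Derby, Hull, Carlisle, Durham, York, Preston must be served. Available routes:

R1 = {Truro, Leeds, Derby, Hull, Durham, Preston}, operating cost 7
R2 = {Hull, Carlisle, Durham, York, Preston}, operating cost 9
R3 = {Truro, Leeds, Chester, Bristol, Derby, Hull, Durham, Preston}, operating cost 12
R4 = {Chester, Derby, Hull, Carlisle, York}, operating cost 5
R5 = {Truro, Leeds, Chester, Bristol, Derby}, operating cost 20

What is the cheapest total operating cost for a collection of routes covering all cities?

17

R3, R4 cover every city at operating cost 12 + 5 = 17.
Any cover uses at least 2 routes; among all covering selections none totals below 17.
Greedy by coverage-per-operating cost would pick R4, R1, R3 for 24 — worse than the optimum 17.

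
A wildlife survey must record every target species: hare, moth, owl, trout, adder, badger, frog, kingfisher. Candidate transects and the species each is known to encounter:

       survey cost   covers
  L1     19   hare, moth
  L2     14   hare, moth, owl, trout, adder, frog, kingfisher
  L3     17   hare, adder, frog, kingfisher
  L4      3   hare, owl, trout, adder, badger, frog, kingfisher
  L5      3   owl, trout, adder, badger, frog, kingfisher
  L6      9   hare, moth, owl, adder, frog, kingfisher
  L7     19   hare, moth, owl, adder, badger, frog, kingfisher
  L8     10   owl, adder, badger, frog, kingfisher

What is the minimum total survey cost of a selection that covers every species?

12

L4, L6 cover every species at survey cost 3 + 9 = 12.
Any cover uses at least 2 transects; among all covering selections none totals below 12.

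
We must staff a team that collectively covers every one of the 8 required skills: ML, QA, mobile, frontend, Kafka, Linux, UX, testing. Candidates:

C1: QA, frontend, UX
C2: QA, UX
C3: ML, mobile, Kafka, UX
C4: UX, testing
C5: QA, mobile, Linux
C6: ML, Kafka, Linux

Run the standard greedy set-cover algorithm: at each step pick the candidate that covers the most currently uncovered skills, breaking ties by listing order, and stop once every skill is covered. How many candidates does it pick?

4

Pick 1: C3 covers 4 new skills (ML, mobile, Kafka, UX).
Pick 2: C1 covers 2 new skills (QA, frontend).
Pick 3: C4 covers 1 new skills (testing).
Pick 4: C5 covers 1 new skills (Linux).
Greedy uses 4 candidates.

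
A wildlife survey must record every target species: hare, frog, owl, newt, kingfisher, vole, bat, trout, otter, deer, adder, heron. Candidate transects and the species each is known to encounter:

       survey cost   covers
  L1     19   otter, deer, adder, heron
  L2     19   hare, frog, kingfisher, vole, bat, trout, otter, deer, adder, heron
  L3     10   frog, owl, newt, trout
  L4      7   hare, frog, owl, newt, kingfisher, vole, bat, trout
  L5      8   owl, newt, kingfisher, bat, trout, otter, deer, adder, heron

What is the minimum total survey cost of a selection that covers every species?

15

L4, L5 cover every species at survey cost 7 + 8 = 15.
Any cover uses at least 2 transects; among all covering selections none totals below 15.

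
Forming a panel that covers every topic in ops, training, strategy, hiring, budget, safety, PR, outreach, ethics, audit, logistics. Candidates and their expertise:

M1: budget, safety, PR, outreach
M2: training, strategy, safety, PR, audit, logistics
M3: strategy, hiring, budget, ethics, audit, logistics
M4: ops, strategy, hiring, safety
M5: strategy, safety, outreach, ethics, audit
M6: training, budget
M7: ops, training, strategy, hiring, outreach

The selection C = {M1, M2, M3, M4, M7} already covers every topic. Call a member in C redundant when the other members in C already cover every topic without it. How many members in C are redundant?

Drop M1: the rest still cover every topic — redundant.
Drop M2: the rest still cover every topic — redundant.
Drop M3: ethics uncovered — not redundant.
Drop M4: the rest still cover every topic — redundant.
Drop M7: the rest still cover every topic — redundant.
4 redundant: M1, M2, M4, M7.

4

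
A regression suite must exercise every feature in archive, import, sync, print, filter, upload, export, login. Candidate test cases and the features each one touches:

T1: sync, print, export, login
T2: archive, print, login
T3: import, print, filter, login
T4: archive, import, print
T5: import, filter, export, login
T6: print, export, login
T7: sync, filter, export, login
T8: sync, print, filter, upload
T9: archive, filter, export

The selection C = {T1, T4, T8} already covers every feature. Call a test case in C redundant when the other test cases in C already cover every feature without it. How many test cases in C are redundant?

Drop T1: export, login uncovered — not redundant.
Drop T4: archive, import uncovered — not redundant.
Drop T8: filter, upload uncovered — not redundant.
None of the test cases in C is redundant.

0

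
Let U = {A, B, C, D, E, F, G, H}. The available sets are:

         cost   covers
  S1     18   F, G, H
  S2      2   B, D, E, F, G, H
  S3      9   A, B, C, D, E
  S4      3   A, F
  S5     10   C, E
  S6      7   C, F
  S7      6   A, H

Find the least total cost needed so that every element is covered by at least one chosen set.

S2, S3 cover every element at cost 2 + 9 = 11.
Any cover uses at least 2 sets; among all covering selections none totals below 11.
Greedy by coverage-per-cost would pick S2, S4, S6 for 12 — worse than the optimum 11.

11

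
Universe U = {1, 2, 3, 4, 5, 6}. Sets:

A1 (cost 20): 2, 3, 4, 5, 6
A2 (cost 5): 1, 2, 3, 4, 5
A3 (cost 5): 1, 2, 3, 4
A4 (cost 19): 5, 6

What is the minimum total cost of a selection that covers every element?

24

A2, A4 cover every element at cost 5 + 19 = 24.
Any cover uses at least 2 sets; among all covering selections none totals below 24.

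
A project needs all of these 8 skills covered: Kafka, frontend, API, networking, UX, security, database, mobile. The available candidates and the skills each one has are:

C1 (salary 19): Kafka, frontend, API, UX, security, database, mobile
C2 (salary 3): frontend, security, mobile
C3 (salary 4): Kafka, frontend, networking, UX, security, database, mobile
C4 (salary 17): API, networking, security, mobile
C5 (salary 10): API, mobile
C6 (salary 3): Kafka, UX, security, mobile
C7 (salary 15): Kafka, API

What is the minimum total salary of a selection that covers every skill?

C3, C5 cover every skill at salary 4 + 10 = 14.
Any cover uses at least 2 candidates; among all covering selections none totals below 14.

14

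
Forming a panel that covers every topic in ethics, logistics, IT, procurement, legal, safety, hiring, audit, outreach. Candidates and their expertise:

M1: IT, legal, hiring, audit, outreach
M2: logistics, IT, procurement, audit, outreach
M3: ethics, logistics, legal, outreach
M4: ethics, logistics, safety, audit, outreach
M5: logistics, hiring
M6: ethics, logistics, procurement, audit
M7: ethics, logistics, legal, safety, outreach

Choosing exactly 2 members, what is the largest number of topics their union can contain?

8

Choosing M1, M4 covers {ethics, logistics, IT, legal, safety, hiring, audit, outreach} — 8 topics.
No choice of 2 members does better; here procurement is left uncovered.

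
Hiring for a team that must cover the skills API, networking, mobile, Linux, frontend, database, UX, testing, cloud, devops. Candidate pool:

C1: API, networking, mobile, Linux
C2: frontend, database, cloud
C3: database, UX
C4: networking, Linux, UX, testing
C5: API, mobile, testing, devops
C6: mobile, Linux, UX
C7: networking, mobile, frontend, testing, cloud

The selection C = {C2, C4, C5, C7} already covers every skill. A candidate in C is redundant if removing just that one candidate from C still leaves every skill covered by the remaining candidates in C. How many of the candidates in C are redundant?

Drop C2: database uncovered — not redundant.
Drop C4: Linux, UX uncovered — not redundant.
Drop C5: API, devops uncovered — not redundant.
Drop C7: the rest still cover every skill — redundant.
1 redundant: C7.

1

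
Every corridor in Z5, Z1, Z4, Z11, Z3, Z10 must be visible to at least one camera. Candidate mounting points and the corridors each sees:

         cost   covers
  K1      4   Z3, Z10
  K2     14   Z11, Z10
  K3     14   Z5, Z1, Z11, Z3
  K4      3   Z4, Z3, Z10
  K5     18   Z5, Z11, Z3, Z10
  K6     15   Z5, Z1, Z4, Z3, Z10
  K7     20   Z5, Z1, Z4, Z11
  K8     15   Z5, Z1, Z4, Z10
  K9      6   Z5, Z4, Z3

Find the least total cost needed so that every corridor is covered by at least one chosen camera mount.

K3, K4 cover every corridor at cost 14 + 3 = 17.
Any cover uses at least 2 camera mounts; among all covering selections none totals below 17.

17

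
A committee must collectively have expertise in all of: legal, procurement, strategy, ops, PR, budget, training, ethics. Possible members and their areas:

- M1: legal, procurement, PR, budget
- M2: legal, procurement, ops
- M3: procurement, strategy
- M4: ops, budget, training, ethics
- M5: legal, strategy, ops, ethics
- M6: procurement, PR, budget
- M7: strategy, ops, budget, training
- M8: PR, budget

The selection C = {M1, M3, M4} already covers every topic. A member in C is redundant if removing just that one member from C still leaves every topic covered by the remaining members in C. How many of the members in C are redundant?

Drop M1: legal, PR uncovered — not redundant.
Drop M3: strategy uncovered — not redundant.
Drop M4: ops, training, ethics uncovered — not redundant.
None of the members in C is redundant.

0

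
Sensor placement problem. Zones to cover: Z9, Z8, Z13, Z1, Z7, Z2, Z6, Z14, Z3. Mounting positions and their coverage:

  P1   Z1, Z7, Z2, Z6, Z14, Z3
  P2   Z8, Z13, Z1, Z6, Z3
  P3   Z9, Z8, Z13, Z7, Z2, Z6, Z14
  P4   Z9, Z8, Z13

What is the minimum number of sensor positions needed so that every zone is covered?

P1, P3 together cover {Z9, Z8, Z13, Z1, Z7, Z2, Z6, Z14, Z3} — every zone.
No single sensor position contains all 9 zones, so 2 is optimal.

2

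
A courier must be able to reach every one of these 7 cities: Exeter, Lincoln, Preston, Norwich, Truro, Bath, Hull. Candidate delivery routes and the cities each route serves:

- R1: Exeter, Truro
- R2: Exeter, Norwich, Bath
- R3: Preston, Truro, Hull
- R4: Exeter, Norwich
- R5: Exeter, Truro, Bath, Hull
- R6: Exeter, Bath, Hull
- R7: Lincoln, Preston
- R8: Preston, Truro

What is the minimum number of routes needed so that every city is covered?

R2, R3, R7 together cover {Exeter, Lincoln, Preston, Norwich, Truro, Bath, Hull} — every city.
No 2 of the 8 routes cover everything (all 28 pairs fall short), so 3 is minimum.

3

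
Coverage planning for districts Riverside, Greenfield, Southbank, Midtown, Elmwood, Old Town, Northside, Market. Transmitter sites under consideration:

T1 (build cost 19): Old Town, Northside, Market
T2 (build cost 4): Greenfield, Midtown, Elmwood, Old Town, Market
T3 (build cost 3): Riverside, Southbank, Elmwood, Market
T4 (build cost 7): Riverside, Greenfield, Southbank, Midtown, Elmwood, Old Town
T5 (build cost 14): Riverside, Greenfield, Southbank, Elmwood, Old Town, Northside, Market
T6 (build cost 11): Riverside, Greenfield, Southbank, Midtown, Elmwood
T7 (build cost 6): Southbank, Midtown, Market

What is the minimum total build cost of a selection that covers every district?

T2, T5 cover every district at build cost 4 + 14 = 18.
Any cover uses at least 2 transmitter sites; among all covering selections none totals below 18.

18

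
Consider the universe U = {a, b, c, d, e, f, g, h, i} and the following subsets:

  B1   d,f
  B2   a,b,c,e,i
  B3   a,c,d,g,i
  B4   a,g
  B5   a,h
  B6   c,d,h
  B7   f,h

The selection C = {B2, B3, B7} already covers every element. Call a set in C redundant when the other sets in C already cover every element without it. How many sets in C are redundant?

0

Drop B2: b, e uncovered — not redundant.
Drop B3: d, g uncovered — not redundant.
Drop B7: f, h uncovered — not redundant.
None of the sets in C is redundant.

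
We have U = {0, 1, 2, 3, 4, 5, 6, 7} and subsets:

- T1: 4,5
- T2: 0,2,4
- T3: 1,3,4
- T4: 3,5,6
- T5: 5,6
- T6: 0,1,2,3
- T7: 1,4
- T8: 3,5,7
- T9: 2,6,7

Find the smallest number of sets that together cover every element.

T1, T6, T9 together cover {0, 1, 2, 3, 4, 5, 6, 7} — every element.
No 2 of the 9 sets cover everything (all 36 pairs fall short), so 3 is minimum.

3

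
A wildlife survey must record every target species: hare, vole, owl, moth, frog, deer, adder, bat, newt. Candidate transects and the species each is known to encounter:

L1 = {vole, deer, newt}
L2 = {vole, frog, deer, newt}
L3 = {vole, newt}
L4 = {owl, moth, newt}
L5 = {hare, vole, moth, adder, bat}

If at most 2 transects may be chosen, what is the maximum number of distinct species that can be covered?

Choosing L2, L5 covers {hare, vole, moth, frog, deer, adder, bat, newt} — 8 species.
No choice of 2 transects does better; here owl is left uncovered.

8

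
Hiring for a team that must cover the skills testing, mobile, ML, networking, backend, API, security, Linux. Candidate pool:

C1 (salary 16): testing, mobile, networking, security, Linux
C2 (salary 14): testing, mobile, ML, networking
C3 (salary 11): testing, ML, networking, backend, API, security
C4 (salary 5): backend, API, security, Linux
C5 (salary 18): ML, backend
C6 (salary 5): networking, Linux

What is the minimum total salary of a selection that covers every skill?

C2, C4 cover every skill at salary 14 + 5 = 19.
Any cover uses at least 2 candidates; among all covering selections none totals below 19.

19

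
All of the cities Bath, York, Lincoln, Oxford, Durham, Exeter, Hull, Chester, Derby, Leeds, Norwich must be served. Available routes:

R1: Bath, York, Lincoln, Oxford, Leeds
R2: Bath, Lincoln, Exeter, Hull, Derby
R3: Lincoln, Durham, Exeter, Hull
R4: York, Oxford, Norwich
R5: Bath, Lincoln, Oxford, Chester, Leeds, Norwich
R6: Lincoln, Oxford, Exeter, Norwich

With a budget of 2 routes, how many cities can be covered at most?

9

Choosing R2, R5 covers {Bath, Lincoln, Oxford, Exeter, Hull, Chester, Derby, Leeds, Norwich} — 9 cities.
No choice of 2 routes does better; here York, Durham are left uncovered.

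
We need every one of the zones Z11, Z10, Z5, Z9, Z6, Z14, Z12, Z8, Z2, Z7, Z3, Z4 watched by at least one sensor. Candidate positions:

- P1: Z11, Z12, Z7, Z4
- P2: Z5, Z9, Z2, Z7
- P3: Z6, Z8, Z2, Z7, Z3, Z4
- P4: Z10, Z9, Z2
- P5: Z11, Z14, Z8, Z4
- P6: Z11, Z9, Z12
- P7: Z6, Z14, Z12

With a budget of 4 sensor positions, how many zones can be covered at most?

Choosing P1, P2, P3, P4 covers {Z11, Z10, Z5, Z9, Z6, Z12, Z8, Z2, Z7, Z3, Z4} — 11 zones.
No choice of 4 sensor positions does better; here Z14 is left uncovered.

11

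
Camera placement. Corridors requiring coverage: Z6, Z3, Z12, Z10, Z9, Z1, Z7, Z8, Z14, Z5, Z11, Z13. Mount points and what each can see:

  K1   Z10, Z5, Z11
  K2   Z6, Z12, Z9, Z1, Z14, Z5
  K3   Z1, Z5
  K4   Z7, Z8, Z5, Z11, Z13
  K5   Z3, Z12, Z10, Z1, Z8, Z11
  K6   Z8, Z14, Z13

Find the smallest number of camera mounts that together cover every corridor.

K2, K4, K5 together cover {Z6, Z3, Z12, Z10, Z9, Z1, Z7, Z8, Z14, Z5, Z11, Z13} — every corridor.
No 2 of the 6 camera mounts cover everything (all 15 pairs fall short), so 3 is minimum.

3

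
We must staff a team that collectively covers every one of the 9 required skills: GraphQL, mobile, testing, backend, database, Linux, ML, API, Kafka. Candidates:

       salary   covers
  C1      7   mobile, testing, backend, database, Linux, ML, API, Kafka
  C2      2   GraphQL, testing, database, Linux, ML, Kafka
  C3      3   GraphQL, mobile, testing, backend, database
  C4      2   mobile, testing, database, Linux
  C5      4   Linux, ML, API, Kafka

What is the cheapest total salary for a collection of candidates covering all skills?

7

C3, C5 cover every skill at salary 3 + 4 = 7.
Any cover uses at least 2 candidates; among all covering selections none totals below 7.
Greedy by coverage-per-salary would pick C2, C3, C5 for 9 — worse than the optimum 7.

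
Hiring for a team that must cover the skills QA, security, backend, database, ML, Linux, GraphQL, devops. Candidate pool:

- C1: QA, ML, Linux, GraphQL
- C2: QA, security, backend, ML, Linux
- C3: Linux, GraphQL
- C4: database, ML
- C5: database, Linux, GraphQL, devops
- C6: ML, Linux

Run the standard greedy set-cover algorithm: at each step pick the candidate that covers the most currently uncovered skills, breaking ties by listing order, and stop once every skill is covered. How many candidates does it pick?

2

Pick 1: C2 covers 5 new skills (QA, security, backend, ML, Linux).
Pick 2: C5 covers 3 new skills (database, GraphQL, devops).
Greedy uses 2 candidates.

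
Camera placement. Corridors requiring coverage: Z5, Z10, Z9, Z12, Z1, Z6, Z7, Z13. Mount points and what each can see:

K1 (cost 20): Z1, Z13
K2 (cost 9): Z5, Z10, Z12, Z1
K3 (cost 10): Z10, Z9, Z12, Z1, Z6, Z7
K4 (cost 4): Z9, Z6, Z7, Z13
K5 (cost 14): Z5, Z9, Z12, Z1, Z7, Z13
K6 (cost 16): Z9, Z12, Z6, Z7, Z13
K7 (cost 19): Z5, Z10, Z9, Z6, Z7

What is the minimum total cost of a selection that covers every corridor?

13

K2, K4 cover every corridor at cost 9 + 4 = 13.
Any cover uses at least 2 camera mounts; among all covering selections none totals below 13.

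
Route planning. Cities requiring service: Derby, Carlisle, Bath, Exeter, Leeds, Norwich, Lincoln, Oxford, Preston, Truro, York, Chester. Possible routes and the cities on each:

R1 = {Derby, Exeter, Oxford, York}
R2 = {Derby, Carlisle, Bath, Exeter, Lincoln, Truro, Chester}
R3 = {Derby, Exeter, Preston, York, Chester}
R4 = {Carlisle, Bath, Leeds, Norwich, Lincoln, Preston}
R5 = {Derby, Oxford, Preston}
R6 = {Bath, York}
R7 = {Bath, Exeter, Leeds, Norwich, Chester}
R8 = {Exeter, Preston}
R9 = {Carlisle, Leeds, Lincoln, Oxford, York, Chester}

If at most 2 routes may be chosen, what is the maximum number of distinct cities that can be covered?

10

Choosing R1, R4 covers {Derby, Carlisle, Bath, Exeter, Leeds, Norwich, Lincoln, Oxford, Preston, York} — 10 cities.
No choice of 2 routes does better; here Truro, Chester are left uncovered.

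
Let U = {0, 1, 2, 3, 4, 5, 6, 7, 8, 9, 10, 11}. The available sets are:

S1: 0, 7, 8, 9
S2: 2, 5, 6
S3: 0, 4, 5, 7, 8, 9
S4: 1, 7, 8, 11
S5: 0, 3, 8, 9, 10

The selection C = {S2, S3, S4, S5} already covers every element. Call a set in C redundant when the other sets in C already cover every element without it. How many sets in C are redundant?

Drop S2: 2, 6 uncovered — not redundant.
Drop S3: 4 uncovered — not redundant.
Drop S4: 1, 11 uncovered — not redundant.
Drop S5: 3, 10 uncovered — not redundant.
None of the sets in C is redundant.

0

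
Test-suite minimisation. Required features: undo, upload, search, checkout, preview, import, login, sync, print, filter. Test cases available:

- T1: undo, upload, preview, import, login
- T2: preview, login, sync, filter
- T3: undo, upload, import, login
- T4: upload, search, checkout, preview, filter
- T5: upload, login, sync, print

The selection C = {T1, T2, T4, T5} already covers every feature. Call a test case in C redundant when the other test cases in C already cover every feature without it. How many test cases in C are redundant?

Drop T1: undo, import uncovered — not redundant.
Drop T2: the rest still cover every feature — redundant.
Drop T4: search, checkout uncovered — not redundant.
Drop T5: print uncovered — not redundant.
1 redundant: T2.

1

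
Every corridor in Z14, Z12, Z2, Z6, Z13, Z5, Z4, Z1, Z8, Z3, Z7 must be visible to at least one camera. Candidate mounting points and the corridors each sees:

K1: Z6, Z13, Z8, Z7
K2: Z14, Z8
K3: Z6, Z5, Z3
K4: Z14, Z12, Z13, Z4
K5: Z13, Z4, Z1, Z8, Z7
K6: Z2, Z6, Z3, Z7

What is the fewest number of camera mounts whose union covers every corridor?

4

K3, K4, K5, K6 together cover {Z14, Z12, Z2, Z6, Z13, Z5, Z4, Z1, Z8, Z3, Z7} — every corridor.
No 3 of the 6 camera mounts cover everything (all 20 triples fall short), so 4 is minimum.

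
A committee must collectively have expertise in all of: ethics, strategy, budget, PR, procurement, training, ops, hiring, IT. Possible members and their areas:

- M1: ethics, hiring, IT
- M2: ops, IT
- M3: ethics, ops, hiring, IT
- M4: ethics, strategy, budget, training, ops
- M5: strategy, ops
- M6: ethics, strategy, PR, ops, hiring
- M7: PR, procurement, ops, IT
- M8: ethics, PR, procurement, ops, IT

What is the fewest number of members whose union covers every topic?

M1, M4, M7 together cover {ethics, strategy, budget, PR, procurement, training, ops, hiring, IT} — every topic.
No 2 of the 8 members cover everything (all 28 pairs fall short), so 3 is minimum.

3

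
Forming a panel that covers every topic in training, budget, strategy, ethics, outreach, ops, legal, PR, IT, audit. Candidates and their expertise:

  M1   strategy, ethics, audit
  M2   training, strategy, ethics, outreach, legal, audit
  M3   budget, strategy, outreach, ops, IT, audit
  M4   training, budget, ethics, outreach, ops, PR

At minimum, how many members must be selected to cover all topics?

M2, M3, M4 together cover {training, budget, strategy, ethics, outreach, ops, legal, PR, IT, audit} — every topic.
No 2 of the 4 members cover everything (all 6 pairs fall short), so 3 is minimum.

3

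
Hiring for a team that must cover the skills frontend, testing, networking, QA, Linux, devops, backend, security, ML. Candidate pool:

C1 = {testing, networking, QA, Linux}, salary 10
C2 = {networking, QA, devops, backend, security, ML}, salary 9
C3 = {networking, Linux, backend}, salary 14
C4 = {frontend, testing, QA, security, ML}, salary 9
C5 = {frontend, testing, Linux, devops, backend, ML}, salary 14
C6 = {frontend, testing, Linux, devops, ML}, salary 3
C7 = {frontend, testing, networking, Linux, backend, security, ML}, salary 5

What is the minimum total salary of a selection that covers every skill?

C2, C6 cover every skill at salary 9 + 3 = 12.
Any cover uses at least 2 candidates; among all covering selections none totals below 12.
Greedy by coverage-per-salary would pick C6, C7, C2 for 17 — worse than the optimum 12.

12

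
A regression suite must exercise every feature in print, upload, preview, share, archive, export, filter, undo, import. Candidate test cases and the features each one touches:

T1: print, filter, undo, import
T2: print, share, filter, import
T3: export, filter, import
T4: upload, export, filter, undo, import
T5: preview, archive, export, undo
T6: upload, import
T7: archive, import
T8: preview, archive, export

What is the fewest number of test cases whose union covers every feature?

3

T2, T4, T5 together cover {print, upload, preview, share, archive, export, filter, undo, import} — every feature.
No 2 of the 8 test cases cover everything (all 28 pairs fall short), so 3 is minimum.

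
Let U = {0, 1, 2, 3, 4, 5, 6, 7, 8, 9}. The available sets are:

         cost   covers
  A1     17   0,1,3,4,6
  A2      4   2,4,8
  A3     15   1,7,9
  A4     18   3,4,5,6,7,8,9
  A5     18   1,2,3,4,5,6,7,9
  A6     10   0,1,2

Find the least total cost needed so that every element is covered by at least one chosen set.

28

A4, A6 cover every element at cost 18 + 10 = 28.
Any cover uses at least 2 sets; among all covering selections none totals below 28.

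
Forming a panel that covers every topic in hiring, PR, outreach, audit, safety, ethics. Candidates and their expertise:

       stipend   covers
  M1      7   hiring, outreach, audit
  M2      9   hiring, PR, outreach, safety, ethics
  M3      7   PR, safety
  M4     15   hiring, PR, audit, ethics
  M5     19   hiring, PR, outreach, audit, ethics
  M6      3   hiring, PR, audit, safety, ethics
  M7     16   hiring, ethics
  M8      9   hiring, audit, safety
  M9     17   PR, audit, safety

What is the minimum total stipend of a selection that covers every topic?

10

M1, M6 cover every topic at stipend 7 + 3 = 10.
Any cover uses at least 2 members; among all covering selections none totals below 10.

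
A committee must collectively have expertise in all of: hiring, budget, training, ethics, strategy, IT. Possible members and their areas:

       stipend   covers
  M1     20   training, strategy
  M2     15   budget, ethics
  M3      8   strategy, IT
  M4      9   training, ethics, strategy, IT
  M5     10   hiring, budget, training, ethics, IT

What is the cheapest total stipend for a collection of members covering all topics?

18

M3, M5 cover every topic at stipend 8 + 10 = 18.
Any cover uses at least 2 members; among all covering selections none totals below 18.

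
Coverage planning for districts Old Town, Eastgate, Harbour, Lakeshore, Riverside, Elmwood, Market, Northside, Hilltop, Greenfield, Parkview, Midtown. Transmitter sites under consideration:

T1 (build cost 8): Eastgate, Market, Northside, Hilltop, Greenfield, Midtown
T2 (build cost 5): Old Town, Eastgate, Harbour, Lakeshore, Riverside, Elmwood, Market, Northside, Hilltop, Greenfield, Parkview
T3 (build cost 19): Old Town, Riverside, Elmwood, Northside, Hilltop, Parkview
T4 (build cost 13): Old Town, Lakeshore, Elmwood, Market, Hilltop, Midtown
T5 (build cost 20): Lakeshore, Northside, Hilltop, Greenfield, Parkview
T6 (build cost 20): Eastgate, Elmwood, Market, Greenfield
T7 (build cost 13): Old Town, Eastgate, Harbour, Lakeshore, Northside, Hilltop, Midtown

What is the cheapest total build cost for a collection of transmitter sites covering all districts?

13

T1, T2 cover every district at build cost 8 + 5 = 13.
Any cover uses at least 2 transmitter sites; among all covering selections none totals below 13.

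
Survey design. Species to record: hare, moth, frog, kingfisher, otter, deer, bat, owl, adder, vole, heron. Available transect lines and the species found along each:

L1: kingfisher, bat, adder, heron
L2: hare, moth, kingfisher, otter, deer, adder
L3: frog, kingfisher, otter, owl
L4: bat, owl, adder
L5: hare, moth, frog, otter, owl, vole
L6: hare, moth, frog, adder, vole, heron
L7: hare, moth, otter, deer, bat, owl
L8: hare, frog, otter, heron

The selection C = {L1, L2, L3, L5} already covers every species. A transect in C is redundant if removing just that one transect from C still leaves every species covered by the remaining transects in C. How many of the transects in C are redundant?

1

Drop L1: bat, heron uncovered — not redundant.
Drop L2: deer uncovered — not redundant.
Drop L3: the rest still cover every species — redundant.
Drop L5: vole uncovered — not redundant.
1 redundant: L3.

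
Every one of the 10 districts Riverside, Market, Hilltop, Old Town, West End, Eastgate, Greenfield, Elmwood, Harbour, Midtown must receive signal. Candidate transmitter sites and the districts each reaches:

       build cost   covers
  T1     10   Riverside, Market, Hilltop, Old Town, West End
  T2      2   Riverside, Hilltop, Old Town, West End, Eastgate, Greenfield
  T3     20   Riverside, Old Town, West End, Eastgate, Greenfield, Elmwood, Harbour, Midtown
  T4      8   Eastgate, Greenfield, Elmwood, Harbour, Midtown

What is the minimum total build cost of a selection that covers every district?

18

T1, T4 cover every district at build cost 10 + 8 = 18.
Any cover uses at least 2 transmitter sites; among all covering selections none totals below 18.
Greedy by coverage-per-build cost would pick T2, T4, T1 for 20 — worse than the optimum 18.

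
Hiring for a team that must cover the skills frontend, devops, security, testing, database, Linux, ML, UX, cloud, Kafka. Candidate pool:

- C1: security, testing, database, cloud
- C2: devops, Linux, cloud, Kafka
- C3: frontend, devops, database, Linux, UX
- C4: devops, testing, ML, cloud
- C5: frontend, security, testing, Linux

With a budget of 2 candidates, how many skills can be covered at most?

Choosing C1, C3 covers {frontend, devops, security, testing, database, Linux, UX, cloud} — 8 skills.
No choice of 2 candidates does better; here ML, Kafka are left uncovered.

8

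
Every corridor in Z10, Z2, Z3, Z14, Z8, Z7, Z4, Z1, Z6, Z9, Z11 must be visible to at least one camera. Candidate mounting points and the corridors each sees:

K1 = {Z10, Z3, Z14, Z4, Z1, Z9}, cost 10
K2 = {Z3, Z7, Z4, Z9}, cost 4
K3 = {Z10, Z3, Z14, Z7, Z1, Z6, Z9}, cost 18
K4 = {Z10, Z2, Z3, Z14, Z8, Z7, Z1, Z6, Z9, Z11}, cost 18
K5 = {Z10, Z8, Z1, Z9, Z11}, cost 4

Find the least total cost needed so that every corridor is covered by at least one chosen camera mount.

22

K2, K4 cover every corridor at cost 4 + 18 = 22.
Any cover uses at least 2 camera mounts; among all covering selections none totals below 22.
Greedy by coverage-per-cost would pick K5, K2, K4 for 26 — worse than the optimum 22.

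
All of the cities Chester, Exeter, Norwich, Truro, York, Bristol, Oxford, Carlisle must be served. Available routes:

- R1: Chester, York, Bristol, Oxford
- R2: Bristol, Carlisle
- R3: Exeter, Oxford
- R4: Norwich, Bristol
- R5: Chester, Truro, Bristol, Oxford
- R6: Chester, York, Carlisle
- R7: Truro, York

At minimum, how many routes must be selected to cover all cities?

4

R3, R4, R5, R6 together cover {Chester, Exeter, Norwich, Truro, York, Bristol, Oxford, Carlisle} — every city.
No 3 of the 7 routes cover everything (all 35 triples fall short), so 4 is minimum.
Greedy (largest uncovered first) would take R1, R2, R3, R4, R5 — 5 routes — but 4 suffice.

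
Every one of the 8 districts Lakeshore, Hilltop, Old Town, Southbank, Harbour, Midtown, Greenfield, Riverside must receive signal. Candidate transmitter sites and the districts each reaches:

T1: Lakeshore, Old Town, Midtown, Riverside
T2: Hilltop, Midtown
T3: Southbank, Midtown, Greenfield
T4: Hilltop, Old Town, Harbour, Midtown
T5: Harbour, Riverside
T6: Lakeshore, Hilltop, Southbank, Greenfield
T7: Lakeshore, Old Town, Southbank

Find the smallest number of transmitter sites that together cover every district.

T1, T3, T4 together cover {Lakeshore, Hilltop, Old Town, Southbank, Harbour, Midtown, Greenfield, Riverside} — every district.
No 2 of the 7 transmitter sites cover everything (all 21 pairs fall short), so 3 is minimum.

3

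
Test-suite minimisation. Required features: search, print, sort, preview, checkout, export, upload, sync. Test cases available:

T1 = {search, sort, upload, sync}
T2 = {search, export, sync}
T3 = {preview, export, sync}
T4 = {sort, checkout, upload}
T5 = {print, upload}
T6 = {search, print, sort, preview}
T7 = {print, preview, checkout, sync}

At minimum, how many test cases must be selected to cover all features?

T1, T2, T7 together cover {search, print, sort, preview, checkout, export, upload, sync} — every feature.
No 2 of the 7 test cases cover everything (all 21 pairs fall short), so 3 is minimum.

3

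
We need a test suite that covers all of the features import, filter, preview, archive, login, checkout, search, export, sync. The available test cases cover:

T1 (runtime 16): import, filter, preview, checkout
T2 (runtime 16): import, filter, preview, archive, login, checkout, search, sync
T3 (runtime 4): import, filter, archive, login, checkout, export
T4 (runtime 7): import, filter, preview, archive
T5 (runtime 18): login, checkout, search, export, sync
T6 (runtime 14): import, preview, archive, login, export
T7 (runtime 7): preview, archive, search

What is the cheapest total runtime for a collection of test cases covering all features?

T2, T3 cover every feature at runtime 16 + 4 = 20.
Any cover uses at least 2 test cases; among all covering selections none totals below 20.

20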